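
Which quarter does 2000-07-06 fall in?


Month: July (month 7)
Q1: Jan-Mar, Q2: Apr-Jun, Q3: Jul-Sep, Q4: Oct-Dec

Q3


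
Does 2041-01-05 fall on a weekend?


Anchor: Jan 1, 2041. With p = 2041 - 1 = 2040: (p + p//4 - p//100 + p//400) mod 7 = (2040 + 510 - 20 + 5) mod 7 = 2535 mod 7 = 1 -> Tuesday (Mon=0 ... Sun=6)
Day of year: 5; offset = 4
Weekday index = (1 + 4) mod 7 = 5 -> Saturday
Weekend days: Saturday, Sunday

Yes


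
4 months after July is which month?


July is month 7
7 + 4 = 11

November


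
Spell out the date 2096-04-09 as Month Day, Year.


ISO 2096-04-09 parses as year=2096, month=04, day=09
Month 4 -> April

April 9, 2096


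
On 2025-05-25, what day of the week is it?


Date: May 25, 2025
Anchor: Jan 1, 2025. With p = 2025 - 1 = 2024: (p + p//4 - p//100 + p//400) mod 7 = (2024 + 506 - 20 + 5) mod 7 = 2515 mod 7 = 2 -> Wednesday (Mon=0 ... Sun=6)
Days before May (Jan-Apr): 120; offset = 120 + 25 - 1 = 144
Weekday index = (2 + 144) mod 7 = 6

Day of the week: Sunday


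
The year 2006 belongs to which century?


Century = (year - 1) // 100 + 1
= (2006 - 1) // 100 + 1
= 2005 // 100 + 1
= 20 + 1

21st century


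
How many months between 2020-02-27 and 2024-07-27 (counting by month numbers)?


From February 2020 to July 2024
4 years * 12 = 48 months, plus 5 months = 53

53 months


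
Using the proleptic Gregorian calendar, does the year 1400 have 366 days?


Gregorian leap year rule: divisible by 4, but not by 100, unless also by 400.
1400 is divisible by 100 but not 400 -> not a leap year

No


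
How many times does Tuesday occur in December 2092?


December 2092 has 31 days
Anchor: Jan 1, 2092. With p = 2092 - 1 = 2091: (p + p//4 - p//100 + p//400) mod 7 = (2091 + 522 - 20 + 5) mod 7 = 2598 mod 7 = 1 -> Tuesday (Mon=0 ... Sun=6)
Days before December (Jan-Nov): 335; December 1 index = (1 + 335) mod 7 = 0 -> Monday
First Tuesday is December 2
Tuesdays: 2, 9, 16, 23, 30

5 Tuesdays


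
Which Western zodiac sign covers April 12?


Date: April 12
Conventional tropical zodiac dates: Aries from March 21 onward; Taurus starts April 20
April 12 falls within the Aries range

Aries


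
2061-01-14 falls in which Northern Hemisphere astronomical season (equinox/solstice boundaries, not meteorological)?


Date: January 14
Astronomical Winter (approx.; exact equinox/solstice day varies by year): December 21 to March 19
January 14 falls within the Winter window

Winter


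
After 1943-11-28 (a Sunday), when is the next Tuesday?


Current: Sunday
Target: Tuesday
Days ahead: 2

Next Tuesday: 1943-11-30


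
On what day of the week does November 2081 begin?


Target: November 1, 2081
Anchor: Jan 1, 2081. With p = 2081 - 1 = 2080: (p + p//4 - p//100 + p//400) mod 7 = (2080 + 520 - 20 + 5) mod 7 = 2585 mod 7 = 2 -> Wednesday (Mon=0 ... Sun=6)
Days before November (Jan-Oct): 304 days
Weekday index = (2 + 304) mod 7 = 5

Saturday


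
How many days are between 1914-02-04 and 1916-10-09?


From 1914-02-04 to 1916-10-09
1914-02-04: days before February = 31; day of year = 31 + 4 = 35
1916-10-09: days before October = 31 + 29 + 31 + 30 + 31 + 30 + 31 + 31 + 30 = 274 (1916 is a leap year); day of year = 274 + 9 = 283
Rest of 1914: 365 - 35 = 330
Full years 1915 (365): 365
Total = 330 + 365 + 283 = 978

978 days


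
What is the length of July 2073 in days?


July 2073

31 days


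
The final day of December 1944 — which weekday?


December 1944 has 31 days
Anchor: Jan 1, 1944. With p = 1944 - 1 = 1943: (p + p//4 - p//100 + p//400) mod 7 = (1943 + 485 - 19 + 4) mod 7 = 2413 mod 7 = 5 -> Saturday (Mon=0 ... Sun=6)
Days before December (Jan-Nov): 335; December 1 index = (5 + 335) mod 7 = 4 -> Friday
Last day offset: 31 - 1 = 30 days
Weekday index = (4 + 30) mod 7 = 6

Sunday, December 31


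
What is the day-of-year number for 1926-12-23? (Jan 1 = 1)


Date: December 23, 1926
Days in months 1 through 11: 334
Plus 23 days in December

Day of year: 357


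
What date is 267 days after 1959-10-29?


Start: 1959-10-29, add 267 days
October 1959 has 31 days: 31 - 29 = 2 days to October 31 -> 265 left
November 1959 has 30 days -> 235 left
December 1959 has 31 days -> 204 left
January 1960 has 31 days -> 173 left
February 1960 has 29 days -> 144 left
March 1960 has 31 days -> 113 left
April 1960 has 30 days -> 83 left
May 1960 has 31 days -> 52 left
June 1960 has 30 days -> 22 left
July 1960: 22 <= 31 -> lands on July 22

Result: 1960-07-22


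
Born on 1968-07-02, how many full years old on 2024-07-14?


Birth: 1968-07-02
Reference: 2024-07-14
Year difference: 2024 - 1968 = 56

56 years old


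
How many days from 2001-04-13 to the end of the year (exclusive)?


Day of year: 103 of 365
Remaining = 365 - 103

262 days


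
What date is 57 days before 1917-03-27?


Start: 1917-03-27, subtract 57 days
Back 27 days from March 27 reaches February 28, 1917 -> 30 left
February 1917 has 28 days -> back to January 31, 1917 -> 2 left
January 1917: 31 - 2 = 29 -> lands on January 29

Result: 1917-01-29


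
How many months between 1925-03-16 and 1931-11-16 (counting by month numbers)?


From March 1925 to November 1931
6 years * 12 = 72 months, plus 8 months = 80

80 months


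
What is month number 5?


Month 5 of 12

May


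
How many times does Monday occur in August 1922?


August 1922 has 31 days
Anchor: Jan 1, 1922. With p = 1922 - 1 = 1921: (p + p//4 - p//100 + p//400) mod 7 = (1921 + 480 - 19 + 4) mod 7 = 2386 mod 7 = 6 -> Sunday (Mon=0 ... Sun=6)
Days before August (Jan-Jul): 212; August 1 index = (6 + 212) mod 7 = 1 -> Tuesday
First Monday is August 7
Mondays: 7, 14, 21, 28

4 Mondays


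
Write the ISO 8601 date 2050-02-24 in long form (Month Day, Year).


ISO 2050-02-24 parses as year=2050, month=02, day=24
Month 2 -> February

February 24, 2050


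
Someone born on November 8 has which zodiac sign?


Date: November 8
Conventional tropical zodiac dates: Scorpio from October 23 onward; Sagittarius starts November 22
November 8 falls within the Scorpio range

Scorpio


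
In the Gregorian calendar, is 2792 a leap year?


Gregorian leap year rule: divisible by 4, but not by 100, unless also by 400.
2792 is divisible by 4 but not 100 -> leap year

Yes


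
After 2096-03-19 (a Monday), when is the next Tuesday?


Current: Monday
Target: Tuesday
Days ahead: 1

Next Tuesday: 2096-03-20


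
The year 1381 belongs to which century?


Century = (year - 1) // 100 + 1
= (1381 - 1) // 100 + 1
= 1380 // 100 + 1
= 13 + 1

14th century


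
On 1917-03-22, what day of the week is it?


Date: March 22, 1917
Anchor: Jan 1, 1917. With p = 1917 - 1 = 1916: (p + p//4 - p//100 + p//400) mod 7 = (1916 + 479 - 19 + 4) mod 7 = 2380 mod 7 = 0 -> Monday (Mon=0 ... Sun=6)
Days before March (Jan-Feb): 59; offset = 59 + 22 - 1 = 80
Weekday index = (0 + 80) mod 7 = 3

Day of the week: Thursday


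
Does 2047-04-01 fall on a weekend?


Anchor: Jan 1, 2047. With p = 2047 - 1 = 2046: (p + p//4 - p//100 + p//400) mod 7 = (2046 + 511 - 20 + 5) mod 7 = 2542 mod 7 = 1 -> Tuesday (Mon=0 ... Sun=6)
Day of year: 91; offset = 90
Weekday index = (1 + 90) mod 7 = 0 -> Monday
Weekend days: Saturday, Sunday

No


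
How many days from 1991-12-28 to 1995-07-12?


From 1991-12-28 to 1995-07-12
1991-12-28: days before December = 31 + 28 + 31 + 30 + 31 + 30 + 31 + 31 + 30 + 31 + 30 = 334 (1991 is not a leap year); day of year = 334 + 28 = 362
1995-07-12: days before July = 31 + 28 + 31 + 30 + 31 + 30 = 181 (1995 is not a leap year); day of year = 181 + 12 = 193
Rest of 1991: 365 - 362 = 3
Full years 1992 (366), 1993 (365), 1994 (365): 1096
Total = 3 + 1096 + 193 = 1292

1292 days


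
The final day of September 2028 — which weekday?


September 2028 has 30 days
Anchor: Jan 1, 2028. With p = 2028 - 1 = 2027: (p + p//4 - p//100 + p//400) mod 7 = (2027 + 506 - 20 + 5) mod 7 = 2518 mod 7 = 5 -> Saturday (Mon=0 ... Sun=6)
Days before September (Jan-Aug): 244; September 1 index = (5 + 244) mod 7 = 4 -> Friday
Last day offset: 30 - 1 = 29 days
Weekday index = (4 + 29) mod 7 = 5

Saturday, September 30


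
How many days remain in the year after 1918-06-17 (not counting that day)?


Day of year: 168 of 365
Remaining = 365 - 168

197 days


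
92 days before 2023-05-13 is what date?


Start: 2023-05-13, subtract 92 days
Back 13 days from May 13 reaches April 30, 2023 -> 79 left
April 2023 has 30 days -> back to March 31, 2023 -> 49 left
March 2023 has 31 days -> back to February 28, 2023 -> 18 left
February 2023: 28 - 18 = 10 -> lands on February 10

Result: 2023-02-10


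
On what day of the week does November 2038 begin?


Target: November 1, 2038
Anchor: Jan 1, 2038. With p = 2038 - 1 = 2037: (p + p//4 - p//100 + p//400) mod 7 = (2037 + 509 - 20 + 5) mod 7 = 2531 mod 7 = 4 -> Friday (Mon=0 ... Sun=6)
Days before November (Jan-Oct): 304 days
Weekday index = (4 + 304) mod 7 = 0

Monday


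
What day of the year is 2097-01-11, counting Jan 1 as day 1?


Date: January 11, 2097
No months before January
Plus 11 days in January

Day of year: 11


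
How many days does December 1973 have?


December 1973

31 days


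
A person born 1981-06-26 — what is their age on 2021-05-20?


Birth: 1981-06-26
Reference: 2021-05-20
Year difference: 2021 - 1981 = 40
Birthday not yet reached in 2021, subtract 1

39 years old


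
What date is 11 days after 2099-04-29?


Start: 2099-04-29, add 11 days
April 2099 has 30 days: 30 - 29 = 1 day to April 30 -> 10 left
May 2099: 10 <= 31 -> lands on May 10

Result: 2099-05-10


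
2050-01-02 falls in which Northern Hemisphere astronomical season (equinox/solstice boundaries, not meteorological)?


Date: January 2
Astronomical Winter (approx.; exact equinox/solstice day varies by year): December 21 to March 19
January 2 falls within the Winter window

Winter


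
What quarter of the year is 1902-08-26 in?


Month: August (month 8)
Q1: Jan-Mar, Q2: Apr-Jun, Q3: Jul-Sep, Q4: Oct-Dec

Q3


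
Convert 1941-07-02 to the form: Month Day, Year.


ISO 1941-07-02 parses as year=1941, month=07, day=02
Month 7 -> July

July 2, 1941


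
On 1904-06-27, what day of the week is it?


Date: June 27, 1904
Anchor: Jan 1, 1904. With p = 1904 - 1 = 1903: (p + p//4 - p//100 + p//400) mod 7 = (1903 + 475 - 19 + 4) mod 7 = 2363 mod 7 = 4 -> Friday (Mon=0 ... Sun=6)
Days before June (Jan-May): 152; offset = 152 + 27 - 1 = 178
Weekday index = (4 + 178) mod 7 = 0

Day of the week: Monday


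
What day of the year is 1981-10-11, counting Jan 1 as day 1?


Date: October 11, 1981
Days in months 1 through 9: 273
Plus 11 days in October

Day of year: 284


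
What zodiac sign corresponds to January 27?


Date: January 27
Conventional tropical zodiac dates: Aquarius from January 20 onward; Pisces starts February 19
January 27 falls within the Aquarius range

Aquarius


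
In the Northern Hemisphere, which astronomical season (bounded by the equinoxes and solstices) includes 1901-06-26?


Date: June 26
Astronomical Summer (approx.; exact equinox/solstice day varies by year): June 21 to September 21
June 26 falls within the Summer window

Summer


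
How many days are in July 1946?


July 1946

31 days


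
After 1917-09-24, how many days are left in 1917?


Day of year: 267 of 365
Remaining = 365 - 267

98 days


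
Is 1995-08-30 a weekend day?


Anchor: Jan 1, 1995. With p = 1995 - 1 = 1994: (p + p//4 - p//100 + p//400) mod 7 = (1994 + 498 - 19 + 4) mod 7 = 2477 mod 7 = 6 -> Sunday (Mon=0 ... Sun=6)
Day of year: 242; offset = 241
Weekday index = (6 + 241) mod 7 = 2 -> Wednesday
Weekend days: Saturday, Sunday

No


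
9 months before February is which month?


February is month 2
2 - 9 = -7; wrap: -7 + 12 = 5

May


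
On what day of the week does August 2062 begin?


Target: August 1, 2062
Anchor: Jan 1, 2062. With p = 2062 - 1 = 2061: (p + p//4 - p//100 + p//400) mod 7 = (2061 + 515 - 20 + 5) mod 7 = 2561 mod 7 = 6 -> Sunday (Mon=0 ... Sun=6)
Days before August (Jan-Jul): 212 days
Weekday index = (6 + 212) mod 7 = 1

Tuesday


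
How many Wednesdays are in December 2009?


December 2009 has 31 days
Anchor: Jan 1, 2009. With p = 2009 - 1 = 2008: (p + p//4 - p//100 + p//400) mod 7 = (2008 + 502 - 20 + 5) mod 7 = 2495 mod 7 = 3 -> Thursday (Mon=0 ... Sun=6)
Days before December (Jan-Nov): 334; December 1 index = (3 + 334) mod 7 = 1 -> Tuesday
First Wednesday is December 2
Wednesdays: 2, 9, 16, 23, 30

5 Wednesdays


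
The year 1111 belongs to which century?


Century = (year - 1) // 100 + 1
= (1111 - 1) // 100 + 1
= 1110 // 100 + 1
= 11 + 1

12th century


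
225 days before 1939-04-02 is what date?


Start: 1939-04-02, subtract 225 days
Back 2 days from April 2 reaches March 31, 1939 -> 223 left
March 1939 has 31 days -> back to February 28, 1939 -> 192 left
February 1939 has 28 days -> back to January 31, 1939 -> 164 left
January 1939 has 31 days -> back to December 31, 1938 -> 133 left
December 1938 has 31 days -> back to November 30, 1938 -> 102 left
November 1938 has 30 days -> back to October 31, 1938 -> 72 left
October 1938 has 31 days -> back to September 30, 1938 -> 41 left
September 1938 has 30 days -> back to August 31, 1938 -> 11 left
August 1938: 31 - 11 = 20 -> lands on August 20

Result: 1938-08-20


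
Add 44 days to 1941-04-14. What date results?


Start: 1941-04-14, add 44 days
April 1941 has 30 days: 30 - 14 = 16 days to April 30 -> 28 left
May 1941: 28 <= 31 -> lands on May 28

Result: 1941-05-28


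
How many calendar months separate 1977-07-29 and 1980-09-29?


From July 1977 to September 1980
3 years * 12 = 36 months, plus 2 months = 38

38 months


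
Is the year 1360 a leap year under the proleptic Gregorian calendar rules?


Gregorian leap year rule: divisible by 4, but not by 100, unless also by 400.
1360 is divisible by 4 but not 100 -> leap year

Yes


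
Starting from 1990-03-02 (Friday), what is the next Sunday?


Current: Friday
Target: Sunday
Days ahead: 2

Next Sunday: 1990-03-04


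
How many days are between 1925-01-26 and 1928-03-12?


From 1925-01-26 to 1928-03-12
1925-01-26: day of year = 26
1928-03-12: days before March = 31 + 29 = 60 (1928 is a leap year); day of year = 60 + 12 = 72
Rest of 1925: 365 - 26 = 339
Full years 1926 (365), 1927 (365): 730
Total = 339 + 730 + 72 = 1141

1141 days


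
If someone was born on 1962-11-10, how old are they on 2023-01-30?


Birth: 1962-11-10
Reference: 2023-01-30
Year difference: 2023 - 1962 = 61
Birthday not yet reached in 2023, subtract 1

60 years old


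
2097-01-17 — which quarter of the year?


Month: January (month 1)
Q1: Jan-Mar, Q2: Apr-Jun, Q3: Jul-Sep, Q4: Oct-Dec

Q1


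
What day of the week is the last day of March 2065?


March 2065 has 31 days
Anchor: Jan 1, 2065. With p = 2065 - 1 = 2064: (p + p//4 - p//100 + p//400) mod 7 = (2064 + 516 - 20 + 5) mod 7 = 2565 mod 7 = 3 -> Thursday (Mon=0 ... Sun=6)
Days before March (Jan-Feb): 59; March 1 index = (3 + 59) mod 7 = 6 -> Sunday
Last day offset: 31 - 1 = 30 days
Weekday index = (6 + 30) mod 7 = 1

Tuesday, March 31


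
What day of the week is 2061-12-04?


Date: December 4, 2061
Anchor: Jan 1, 2061. With p = 2061 - 1 = 2060: (p + p//4 - p//100 + p//400) mod 7 = (2060 + 515 - 20 + 5) mod 7 = 2560 mod 7 = 5 -> Saturday (Mon=0 ... Sun=6)
Days before December (Jan-Nov): 334; offset = 334 + 4 - 1 = 337
Weekday index = (5 + 337) mod 7 = 6

Day of the week: Sunday


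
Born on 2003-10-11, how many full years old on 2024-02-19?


Birth: 2003-10-11
Reference: 2024-02-19
Year difference: 2024 - 2003 = 21
Birthday not yet reached in 2024, subtract 1

20 years old


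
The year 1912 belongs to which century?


Century = (year - 1) // 100 + 1
= (1912 - 1) // 100 + 1
= 1911 // 100 + 1
= 19 + 1

20th century


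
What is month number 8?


Month 8 of 12

August


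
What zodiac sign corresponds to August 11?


Date: August 11
Conventional tropical zodiac dates: Leo from July 23 onward; Virgo starts August 23
August 11 falls within the Leo range

Leo


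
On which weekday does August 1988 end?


August 1988 has 31 days
Anchor: Jan 1, 1988. With p = 1988 - 1 = 1987: (p + p//4 - p//100 + p//400) mod 7 = (1987 + 496 - 19 + 4) mod 7 = 2468 mod 7 = 4 -> Friday (Mon=0 ... Sun=6)
Days before August (Jan-Jul): 213; August 1 index = (4 + 213) mod 7 = 0 -> Monday
Last day offset: 31 - 1 = 30 days
Weekday index = (0 + 30) mod 7 = 2

Wednesday, August 31


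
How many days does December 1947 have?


December 1947

31 days


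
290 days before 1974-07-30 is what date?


Start: 1974-07-30, subtract 290 days
Back 30 days from July 30 reaches June 30, 1974 -> 260 left
June 1974 has 30 days -> back to May 31, 1974 -> 230 left
May 1974 has 31 days -> back to April 30, 1974 -> 199 left
April 1974 has 30 days -> back to March 31, 1974 -> 169 left
March 1974 has 31 days -> back to February 28, 1974 -> 138 left
February 1974 has 28 days -> back to January 31, 1974 -> 110 left
January 1974 has 31 days -> back to December 31, 1973 -> 79 left
December 1973 has 31 days -> back to November 30, 1973 -> 48 left
November 1973 has 30 days -> back to October 31, 1973 -> 18 left
October 1973: 31 - 18 = 13 -> lands on October 13

Result: 1973-10-13


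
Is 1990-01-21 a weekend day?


Anchor: Jan 1, 1990. With p = 1990 - 1 = 1989: (p + p//4 - p//100 + p//400) mod 7 = (1989 + 497 - 19 + 4) mod 7 = 2471 mod 7 = 0 -> Monday (Mon=0 ... Sun=6)
Day of year: 21; offset = 20
Weekday index = (0 + 20) mod 7 = 6 -> Sunday
Weekend days: Saturday, Sunday

Yes


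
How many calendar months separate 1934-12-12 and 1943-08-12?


From December 1934 to August 1943
9 years * 12 = 108 months, minus 4 months = 104

104 months


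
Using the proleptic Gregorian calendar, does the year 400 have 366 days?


Gregorian leap year rule: divisible by 4, but not by 100, unless also by 400.
400 is divisible by 400 -> leap year

Yes


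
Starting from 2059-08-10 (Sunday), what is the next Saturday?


Current: Sunday
Target: Saturday
Days ahead: 6

Next Saturday: 2059-08-16


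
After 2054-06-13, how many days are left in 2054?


Day of year: 164 of 365
Remaining = 365 - 164

201 days


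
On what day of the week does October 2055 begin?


Target: October 1, 2055
Anchor: Jan 1, 2055. With p = 2055 - 1 = 2054: (p + p//4 - p//100 + p//400) mod 7 = (2054 + 513 - 20 + 5) mod 7 = 2552 mod 7 = 4 -> Friday (Mon=0 ... Sun=6)
Days before October (Jan-Sep): 273 days
Weekday index = (4 + 273) mod 7 = 4

Friday


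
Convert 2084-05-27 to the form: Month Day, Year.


ISO 2084-05-27 parses as year=2084, month=05, day=27
Month 5 -> May

May 27, 2084


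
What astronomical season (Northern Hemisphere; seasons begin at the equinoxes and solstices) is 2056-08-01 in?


Date: August 1
Astronomical Summer (approx.; exact equinox/solstice day varies by year): June 21 to September 21
August 1 falls within the Summer window

Summer


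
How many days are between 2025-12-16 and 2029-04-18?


From 2025-12-16 to 2029-04-18
2025-12-16: days before December = 31 + 28 + 31 + 30 + 31 + 30 + 31 + 31 + 30 + 31 + 30 = 334 (2025 is not a leap year); day of year = 334 + 16 = 350
2029-04-18: days before April = 31 + 28 + 31 = 90 (2029 is not a leap year); day of year = 90 + 18 = 108
Rest of 2025: 365 - 350 = 15
Full years 2026 (365), 2027 (365), 2028 (366): 1096
Total = 15 + 1096 + 108 = 1219

1219 days


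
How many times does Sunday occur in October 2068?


October 2068 has 31 days
Anchor: Jan 1, 2068. With p = 2068 - 1 = 2067: (p + p//4 - p//100 + p//400) mod 7 = (2067 + 516 - 20 + 5) mod 7 = 2568 mod 7 = 6 -> Sunday (Mon=0 ... Sun=6)
Days before October (Jan-Sep): 274; October 1 index = (6 + 274) mod 7 = 0 -> Monday
First Sunday is October 7
Sundays: 7, 14, 21, 28

4 Sundays


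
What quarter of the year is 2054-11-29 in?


Month: November (month 11)
Q1: Jan-Mar, Q2: Apr-Jun, Q3: Jul-Sep, Q4: Oct-Dec

Q4


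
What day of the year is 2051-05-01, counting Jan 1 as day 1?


Date: May 1, 2051
Days in months 1 through 4: 120
Plus 1 days in May

Day of year: 121


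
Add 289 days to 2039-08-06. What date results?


Start: 2039-08-06, add 289 days
August 2039 has 31 days: 31 - 6 = 25 days to August 31 -> 264 left
September 2039 has 30 days -> 234 left
October 2039 has 31 days -> 203 left
November 2039 has 30 days -> 173 left
December 2039 has 31 days -> 142 left
January 2040 has 31 days -> 111 left
February 2040 has 29 days -> 82 left
March 2040 has 31 days -> 51 left
April 2040 has 30 days -> 21 left
May 2040: 21 <= 31 -> lands on May 21

Result: 2040-05-21


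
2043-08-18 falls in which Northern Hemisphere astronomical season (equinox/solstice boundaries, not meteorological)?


Date: August 18
Astronomical Summer (approx.; exact equinox/solstice day varies by year): June 21 to September 21
August 18 falls within the Summer window

Summer


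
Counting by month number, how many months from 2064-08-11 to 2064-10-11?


From August 2064 to October 2064
0 years * 12 = 0 months, plus 2 months = 2

2 months


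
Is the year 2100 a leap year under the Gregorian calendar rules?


Gregorian leap year rule: divisible by 4, but not by 100, unless also by 400.
2100 is divisible by 100 but not 400 -> not a leap year

No


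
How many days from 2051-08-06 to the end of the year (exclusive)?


Day of year: 218 of 365
Remaining = 365 - 218

147 days


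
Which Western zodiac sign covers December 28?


Date: December 28
Conventional tropical zodiac dates: Capricorn from December 22 onward; Aquarius starts January 20
December 28 falls within the Capricorn range

Capricorn


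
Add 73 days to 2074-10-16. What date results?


Start: 2074-10-16, add 73 days
October 2074 has 31 days: 31 - 16 = 15 days to October 31 -> 58 left
November 2074 has 30 days -> 28 left
December 2074: 28 <= 31 -> lands on December 28

Result: 2074-12-28


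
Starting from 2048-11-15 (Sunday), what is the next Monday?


Current: Sunday
Target: Monday
Days ahead: 1

Next Monday: 2048-11-16


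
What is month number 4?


Month 4 of 12

April


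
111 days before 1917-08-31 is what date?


Start: 1917-08-31, subtract 111 days
Back 31 days from August 31 reaches July 31, 1917 -> 80 left
July 1917 has 31 days -> back to June 30, 1917 -> 49 left
June 1917 has 30 days -> back to May 31, 1917 -> 19 left
May 1917: 31 - 19 = 12 -> lands on May 12

Result: 1917-05-12


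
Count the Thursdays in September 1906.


September 1906 has 30 days
Anchor: Jan 1, 1906. With p = 1906 - 1 = 1905: (p + p//4 - p//100 + p//400) mod 7 = (1905 + 476 - 19 + 4) mod 7 = 2366 mod 7 = 0 -> Monday (Mon=0 ... Sun=6)
Days before September (Jan-Aug): 243; September 1 index = (0 + 243) mod 7 = 5 -> Saturday
First Thursday is September 6
Thursdays: 6, 13, 20, 27

4 Thursdays


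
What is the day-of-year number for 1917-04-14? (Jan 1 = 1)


Date: April 14, 1917
Days in months 1 through 3: 90
Plus 14 days in April

Day of year: 104


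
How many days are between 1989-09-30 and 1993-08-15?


From 1989-09-30 to 1993-08-15
1989-09-30: days before September = 31 + 28 + 31 + 30 + 31 + 30 + 31 + 31 = 243 (1989 is not a leap year); day of year = 243 + 30 = 273
1993-08-15: days before August = 31 + 28 + 31 + 30 + 31 + 30 + 31 = 212 (1993 is not a leap year); day of year = 212 + 15 = 227
Rest of 1989: 365 - 273 = 92
Full years 1990 (365), 1991 (365), 1992 (366): 1096
Total = 92 + 1096 + 227 = 1415

1415 days


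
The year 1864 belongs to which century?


Century = (year - 1) // 100 + 1
= (1864 - 1) // 100 + 1
= 1863 // 100 + 1
= 18 + 1

19th century


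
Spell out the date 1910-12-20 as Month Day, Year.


ISO 1910-12-20 parses as year=1910, month=12, day=20
Month 12 -> December

December 20, 1910


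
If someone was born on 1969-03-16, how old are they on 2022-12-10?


Birth: 1969-03-16
Reference: 2022-12-10
Year difference: 2022 - 1969 = 53

53 years old


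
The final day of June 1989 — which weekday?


June 1989 has 30 days
Anchor: Jan 1, 1989. With p = 1989 - 1 = 1988: (p + p//4 - p//100 + p//400) mod 7 = (1988 + 497 - 19 + 4) mod 7 = 2470 mod 7 = 6 -> Sunday (Mon=0 ... Sun=6)
Days before June (Jan-May): 151; June 1 index = (6 + 151) mod 7 = 3 -> Thursday
Last day offset: 30 - 1 = 29 days
Weekday index = (3 + 29) mod 7 = 4

Friday, June 30


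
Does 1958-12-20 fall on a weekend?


Anchor: Jan 1, 1958. With p = 1958 - 1 = 1957: (p + p//4 - p//100 + p//400) mod 7 = (1957 + 489 - 19 + 4) mod 7 = 2431 mod 7 = 2 -> Wednesday (Mon=0 ... Sun=6)
Day of year: 354; offset = 353
Weekday index = (2 + 353) mod 7 = 5 -> Saturday
Weekend days: Saturday, Sunday

Yes


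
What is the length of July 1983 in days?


July 1983

31 days


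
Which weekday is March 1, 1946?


Target: March 1, 1946
Anchor: Jan 1, 1946. With p = 1946 - 1 = 1945: (p + p//4 - p//100 + p//400) mod 7 = (1945 + 486 - 19 + 4) mod 7 = 2416 mod 7 = 1 -> Tuesday (Mon=0 ... Sun=6)
Days before March (Jan-Feb): 59 days
Weekday index = (1 + 59) mod 7 = 4

Friday


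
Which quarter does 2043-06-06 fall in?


Month: June (month 6)
Q1: Jan-Mar, Q2: Apr-Jun, Q3: Jul-Sep, Q4: Oct-Dec

Q2


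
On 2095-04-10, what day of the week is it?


Date: April 10, 2095
Anchor: Jan 1, 2095. With p = 2095 - 1 = 2094: (p + p//4 - p//100 + p//400) mod 7 = (2094 + 523 - 20 + 5) mod 7 = 2602 mod 7 = 5 -> Saturday (Mon=0 ... Sun=6)
Days before April (Jan-Mar): 90; offset = 90 + 10 - 1 = 99
Weekday index = (5 + 99) mod 7 = 6

Day of the week: Sunday


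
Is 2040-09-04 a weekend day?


Anchor: Jan 1, 2040. With p = 2040 - 1 = 2039: (p + p//4 - p//100 + p//400) mod 7 = (2039 + 509 - 20 + 5) mod 7 = 2533 mod 7 = 6 -> Sunday (Mon=0 ... Sun=6)
Day of year: 248; offset = 247
Weekday index = (6 + 247) mod 7 = 1 -> Tuesday
Weekend days: Saturday, Sunday

No


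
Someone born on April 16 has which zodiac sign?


Date: April 16
Conventional tropical zodiac dates: Aries from March 21 onward; Taurus starts April 20
April 16 falls within the Aries range

Aries


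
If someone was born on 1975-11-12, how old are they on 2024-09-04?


Birth: 1975-11-12
Reference: 2024-09-04
Year difference: 2024 - 1975 = 49
Birthday not yet reached in 2024, subtract 1

48 years old


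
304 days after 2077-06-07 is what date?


Start: 2077-06-07, add 304 days
June 2077 has 30 days: 30 - 7 = 23 days to June 30 -> 281 left
July 2077 has 31 days -> 250 left
August 2077 has 31 days -> 219 left
September 2077 has 30 days -> 189 left
October 2077 has 31 days -> 158 left
November 2077 has 30 days -> 128 left
December 2077 has 31 days -> 97 left
January 2078 has 31 days -> 66 left
February 2078 has 28 days -> 38 left
March 2078 has 31 days -> 7 left
April 2078: 7 <= 30 -> lands on April 7

Result: 2078-04-07


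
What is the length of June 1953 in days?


June 1953

30 days


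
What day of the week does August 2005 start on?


Target: August 1, 2005
Anchor: Jan 1, 2005. With p = 2005 - 1 = 2004: (p + p//4 - p//100 + p//400) mod 7 = (2004 + 501 - 20 + 5) mod 7 = 2490 mod 7 = 5 -> Saturday (Mon=0 ... Sun=6)
Days before August (Jan-Jul): 212 days
Weekday index = (5 + 212) mod 7 = 0

Monday


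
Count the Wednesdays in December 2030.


December 2030 has 31 days
Anchor: Jan 1, 2030. With p = 2030 - 1 = 2029: (p + p//4 - p//100 + p//400) mod 7 = (2029 + 507 - 20 + 5) mod 7 = 2521 mod 7 = 1 -> Tuesday (Mon=0 ... Sun=6)
Days before December (Jan-Nov): 334; December 1 index = (1 + 334) mod 7 = 6 -> Sunday
First Wednesday is December 4
Wednesdays: 4, 11, 18, 25

4 Wednesdays


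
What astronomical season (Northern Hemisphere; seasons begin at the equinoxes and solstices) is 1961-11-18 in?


Date: November 18
Astronomical Autumn (approx.; exact equinox/solstice day varies by year): September 22 to December 20
November 18 falls within the Autumn window

Autumn


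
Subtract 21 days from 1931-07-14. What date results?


Start: 1931-07-14, subtract 21 days
Back 14 days from July 14 reaches June 30, 1931 -> 7 left
June 1931: 30 - 7 = 23 -> lands on June 23

Result: 1931-06-23


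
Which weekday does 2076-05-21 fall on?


Date: May 21, 2076
Anchor: Jan 1, 2076. With p = 2076 - 1 = 2075: (p + p//4 - p//100 + p//400) mod 7 = (2075 + 518 - 20 + 5) mod 7 = 2578 mod 7 = 2 -> Wednesday (Mon=0 ... Sun=6)
Days before May (Jan-Apr): 121; offset = 121 + 21 - 1 = 141
Weekday index = (2 + 141) mod 7 = 3

Day of the week: Thursday


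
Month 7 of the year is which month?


Month 7 of 12

July


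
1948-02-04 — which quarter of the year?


Month: February (month 2)
Q1: Jan-Mar, Q2: Apr-Jun, Q3: Jul-Sep, Q4: Oct-Dec

Q1


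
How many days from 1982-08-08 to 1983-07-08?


From 1982-08-08 to 1983-07-08
1982-08-08: days before August = 31 + 28 + 31 + 30 + 31 + 30 + 31 = 212 (1982 is not a leap year); day of year = 212 + 8 = 220
1983-07-08: days before July = 31 + 28 + 31 + 30 + 31 + 30 = 181 (1983 is not a leap year); day of year = 181 + 8 = 189
Rest of 1982: 365 - 220 = 145
Total = 145 + 189 = 334

334 days


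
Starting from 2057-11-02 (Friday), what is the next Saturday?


Current: Friday
Target: Saturday
Days ahead: 1

Next Saturday: 2057-11-03


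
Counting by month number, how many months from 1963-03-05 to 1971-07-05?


From March 1963 to July 1971
8 years * 12 = 96 months, plus 4 months = 100

100 months


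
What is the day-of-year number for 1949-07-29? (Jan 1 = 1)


Date: July 29, 1949
Days in months 1 through 6: 181
Plus 29 days in July

Day of year: 210


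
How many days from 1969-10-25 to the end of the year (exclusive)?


Day of year: 298 of 365
Remaining = 365 - 298

67 days


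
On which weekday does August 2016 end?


August 2016 has 31 days
Anchor: Jan 1, 2016. With p = 2016 - 1 = 2015: (p + p//4 - p//100 + p//400) mod 7 = (2015 + 503 - 20 + 5) mod 7 = 2503 mod 7 = 4 -> Friday (Mon=0 ... Sun=6)
Days before August (Jan-Jul): 213; August 1 index = (4 + 213) mod 7 = 0 -> Monday
Last day offset: 31 - 1 = 30 days
Weekday index = (0 + 30) mod 7 = 2

Wednesday, August 31


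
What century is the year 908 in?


Century = (year - 1) // 100 + 1
= (908 - 1) // 100 + 1
= 907 // 100 + 1
= 9 + 1

10th century


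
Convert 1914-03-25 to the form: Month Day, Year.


ISO 1914-03-25 parses as year=1914, month=03, day=25
Month 3 -> March

March 25, 1914


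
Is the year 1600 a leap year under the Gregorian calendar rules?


Gregorian leap year rule: divisible by 4, but not by 100, unless also by 400.
1600 is divisible by 400 -> leap year

Yes


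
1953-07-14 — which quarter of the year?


Month: July (month 7)
Q1: Jan-Mar, Q2: Apr-Jun, Q3: Jul-Sep, Q4: Oct-Dec

Q3


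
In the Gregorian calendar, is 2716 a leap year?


Gregorian leap year rule: divisible by 4, but not by 100, unless also by 400.
2716 is divisible by 4 but not 100 -> leap year

Yes


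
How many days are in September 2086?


September 2086

30 days


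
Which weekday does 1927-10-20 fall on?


Date: October 20, 1927
Anchor: Jan 1, 1927. With p = 1927 - 1 = 1926: (p + p//4 - p//100 + p//400) mod 7 = (1926 + 481 - 19 + 4) mod 7 = 2392 mod 7 = 5 -> Saturday (Mon=0 ... Sun=6)
Days before October (Jan-Sep): 273; offset = 273 + 20 - 1 = 292
Weekday index = (5 + 292) mod 7 = 3

Day of the week: Thursday


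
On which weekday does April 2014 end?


April 2014 has 30 days
Anchor: Jan 1, 2014. With p = 2014 - 1 = 2013: (p + p//4 - p//100 + p//400) mod 7 = (2013 + 503 - 20 + 5) mod 7 = 2501 mod 7 = 2 -> Wednesday (Mon=0 ... Sun=6)
Days before April (Jan-Mar): 90; April 1 index = (2 + 90) mod 7 = 1 -> Tuesday
Last day offset: 30 - 1 = 29 days
Weekday index = (1 + 29) mod 7 = 2

Wednesday, April 30


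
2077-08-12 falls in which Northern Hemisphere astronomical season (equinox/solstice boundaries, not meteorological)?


Date: August 12
Astronomical Summer (approx.; exact equinox/solstice day varies by year): June 21 to September 21
August 12 falls within the Summer window

Summer


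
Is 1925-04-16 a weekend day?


Anchor: Jan 1, 1925. With p = 1925 - 1 = 1924: (p + p//4 - p//100 + p//400) mod 7 = (1924 + 481 - 19 + 4) mod 7 = 2390 mod 7 = 3 -> Thursday (Mon=0 ... Sun=6)
Day of year: 106; offset = 105
Weekday index = (3 + 105) mod 7 = 3 -> Thursday
Weekend days: Saturday, Sunday

No


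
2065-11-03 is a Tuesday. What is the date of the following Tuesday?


Current: Tuesday
Target: Tuesday
Days ahead: 7

Next Tuesday: 2065-11-10


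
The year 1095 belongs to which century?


Century = (year - 1) // 100 + 1
= (1095 - 1) // 100 + 1
= 1094 // 100 + 1
= 10 + 1

11th century


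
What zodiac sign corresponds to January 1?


Date: January 1
Conventional tropical zodiac dates: Capricorn from December 22 onward; Aquarius starts January 20
January 1 falls within the Capricorn range

Capricorn


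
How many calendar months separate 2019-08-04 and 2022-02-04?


From August 2019 to February 2022
3 years * 12 = 36 months, minus 6 months = 30

30 months


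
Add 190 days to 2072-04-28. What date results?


Start: 2072-04-28, add 190 days
April 2072 has 30 days: 30 - 28 = 2 days to April 30 -> 188 left
May 2072 has 31 days -> 157 left
June 2072 has 30 days -> 127 left
July 2072 has 31 days -> 96 left
August 2072 has 31 days -> 65 left
September 2072 has 30 days -> 35 left
October 2072 has 31 days -> 4 left
November 2072: 4 <= 30 -> lands on November 4

Result: 2072-11-04


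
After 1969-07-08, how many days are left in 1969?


Day of year: 189 of 365
Remaining = 365 - 189

176 days


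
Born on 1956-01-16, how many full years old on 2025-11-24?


Birth: 1956-01-16
Reference: 2025-11-24
Year difference: 2025 - 1956 = 69

69 years old


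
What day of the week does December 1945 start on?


Target: December 1, 1945
Anchor: Jan 1, 1945. With p = 1945 - 1 = 1944: (p + p//4 - p//100 + p//400) mod 7 = (1944 + 486 - 19 + 4) mod 7 = 2415 mod 7 = 0 -> Monday (Mon=0 ... Sun=6)
Days before December (Jan-Nov): 334 days
Weekday index = (0 + 334) mod 7 = 5

Saturday


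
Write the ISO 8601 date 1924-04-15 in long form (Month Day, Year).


ISO 1924-04-15 parses as year=1924, month=04, day=15
Month 4 -> April

April 15, 1924


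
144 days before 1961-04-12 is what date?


Start: 1961-04-12, subtract 144 days
Back 12 days from April 12 reaches March 31, 1961 -> 132 left
March 1961 has 31 days -> back to February 28, 1961 -> 101 left
February 1961 has 28 days -> back to January 31, 1961 -> 73 left
January 1961 has 31 days -> back to December 31, 1960 -> 42 left
December 1960 has 31 days -> back to November 30, 1960 -> 11 left
November 1960: 30 - 11 = 19 -> lands on November 19

Result: 1960-11-19


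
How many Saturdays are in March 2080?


March 2080 has 31 days
Anchor: Jan 1, 2080. With p = 2080 - 1 = 2079: (p + p//4 - p//100 + p//400) mod 7 = (2079 + 519 - 20 + 5) mod 7 = 2583 mod 7 = 0 -> Monday (Mon=0 ... Sun=6)
Days before March (Jan-Feb): 60; March 1 index = (0 + 60) mod 7 = 4 -> Friday
First Saturday is March 2
Saturdays: 2, 9, 16, 23, 30

5 Saturdays


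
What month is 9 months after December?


December is month 12
12 + 9 = 21; wrap: 21 - 12 = 9

September


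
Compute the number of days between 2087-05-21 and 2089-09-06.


From 2087-05-21 to 2089-09-06
2087-05-21: days before May = 31 + 28 + 31 + 30 = 120 (2087 is not a leap year); day of year = 120 + 21 = 141
2089-09-06: days before September = 31 + 28 + 31 + 30 + 31 + 30 + 31 + 31 = 243 (2089 is not a leap year); day of year = 243 + 6 = 249
Rest of 2087: 365 - 141 = 224
Full years 2088 (366): 366
Total = 224 + 366 + 249 = 839

839 days


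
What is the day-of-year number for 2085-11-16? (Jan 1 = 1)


Date: November 16, 2085
Days in months 1 through 10: 304
Plus 16 days in November

Day of year: 320


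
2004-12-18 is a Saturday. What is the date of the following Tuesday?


Current: Saturday
Target: Tuesday
Days ahead: 3

Next Tuesday: 2004-12-21


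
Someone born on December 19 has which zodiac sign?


Date: December 19
Conventional tropical zodiac dates: Sagittarius from November 22 onward; Capricorn starts December 22
December 19 falls within the Sagittarius range

Sagittarius


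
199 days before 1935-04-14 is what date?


Start: 1935-04-14, subtract 199 days
Back 14 days from April 14 reaches March 31, 1935 -> 185 left
March 1935 has 31 days -> back to February 28, 1935 -> 154 left
February 1935 has 28 days -> back to January 31, 1935 -> 126 left
January 1935 has 31 days -> back to December 31, 1934 -> 95 left
December 1934 has 31 days -> back to November 30, 1934 -> 64 left
November 1934 has 30 days -> back to October 31, 1934 -> 34 left
October 1934 has 31 days -> back to September 30, 1934 -> 3 left
September 1934: 30 - 3 = 27 -> lands on September 27

Result: 1934-09-27


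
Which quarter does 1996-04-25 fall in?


Month: April (month 4)
Q1: Jan-Mar, Q2: Apr-Jun, Q3: Jul-Sep, Q4: Oct-Dec

Q2


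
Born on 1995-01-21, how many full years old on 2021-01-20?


Birth: 1995-01-21
Reference: 2021-01-20
Year difference: 2021 - 1995 = 26
Birthday not yet reached in 2021, subtract 1

25 years old


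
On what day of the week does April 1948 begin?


Target: April 1, 1948
Anchor: Jan 1, 1948. With p = 1948 - 1 = 1947: (p + p//4 - p//100 + p//400) mod 7 = (1947 + 486 - 19 + 4) mod 7 = 2418 mod 7 = 3 -> Thursday (Mon=0 ... Sun=6)
Days before April (Jan-Mar): 91 days
Weekday index = (3 + 91) mod 7 = 3

Thursday


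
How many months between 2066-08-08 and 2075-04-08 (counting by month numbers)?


From August 2066 to April 2075
9 years * 12 = 108 months, minus 4 months = 104

104 months


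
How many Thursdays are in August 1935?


August 1935 has 31 days
Anchor: Jan 1, 1935. With p = 1935 - 1 = 1934: (p + p//4 - p//100 + p//400) mod 7 = (1934 + 483 - 19 + 4) mod 7 = 2402 mod 7 = 1 -> Tuesday (Mon=0 ... Sun=6)
Days before August (Jan-Jul): 212; August 1 index = (1 + 212) mod 7 = 3 -> Thursday
First Thursday is August 1
Thursdays: 1, 8, 15, 22, 29

5 Thursdays


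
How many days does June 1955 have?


June 1955

30 days


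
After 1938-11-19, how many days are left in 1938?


Day of year: 323 of 365
Remaining = 365 - 323

42 days


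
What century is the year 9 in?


Century = (year - 1) // 100 + 1
= (9 - 1) // 100 + 1
= 8 // 100 + 1
= 0 + 1

1st century


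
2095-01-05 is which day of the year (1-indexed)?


Date: January 5, 2095
No months before January
Plus 5 days in January

Day of year: 5


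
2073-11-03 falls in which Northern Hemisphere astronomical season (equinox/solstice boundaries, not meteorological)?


Date: November 3
Astronomical Autumn (approx.; exact equinox/solstice day varies by year): September 22 to December 20
November 3 falls within the Autumn window

Autumn


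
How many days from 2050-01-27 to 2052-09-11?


From 2050-01-27 to 2052-09-11
2050-01-27: day of year = 27
2052-09-11: days before September = 31 + 29 + 31 + 30 + 31 + 30 + 31 + 31 = 244 (2052 is a leap year); day of year = 244 + 11 = 255
Rest of 2050: 365 - 27 = 338
Full years 2051 (365): 365
Total = 338 + 365 + 255 = 958

958 days


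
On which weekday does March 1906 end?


March 1906 has 31 days
Anchor: Jan 1, 1906. With p = 1906 - 1 = 1905: (p + p//4 - p//100 + p//400) mod 7 = (1905 + 476 - 19 + 4) mod 7 = 2366 mod 7 = 0 -> Monday (Mon=0 ... Sun=6)
Days before March (Jan-Feb): 59; March 1 index = (0 + 59) mod 7 = 3 -> Thursday
Last day offset: 31 - 1 = 30 days
Weekday index = (3 + 30) mod 7 = 5

Saturday, March 31


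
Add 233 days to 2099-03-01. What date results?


Start: 2099-03-01, add 233 days
March 2099 has 31 days: 31 - 1 = 30 days to March 31 -> 203 left
April 2099 has 30 days -> 173 left
May 2099 has 31 days -> 142 left
June 2099 has 30 days -> 112 left
July 2099 has 31 days -> 81 left
August 2099 has 31 days -> 50 left
September 2099 has 30 days -> 20 left
October 2099: 20 <= 31 -> lands on October 20

Result: 2099-10-20
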